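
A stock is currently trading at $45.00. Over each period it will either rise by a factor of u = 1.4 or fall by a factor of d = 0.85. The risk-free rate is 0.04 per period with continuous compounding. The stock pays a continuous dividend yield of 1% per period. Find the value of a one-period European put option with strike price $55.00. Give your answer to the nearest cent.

Per-period risk-free factor R = e^0.04 = 1.0408; dividend-adjusted growth = e^(0.04−0.01) = 1.0305.
Risk-neutral probability p = (1.0305 − 0.85)/(1.4 − 0.85) = 0.1805/0.5500 = 0.3281
Terminal stock prices: S_u = 63, S_d = 38.25
Terminal payoffs (K − S): max(-8, 0) = 0, max(16.75, 0) = 16.75
Node 0 (S = 45): V_0 = e^(−0.04)·[0.3281·0.0000 + 0.6719·16.7500] = 10.8131

$10.81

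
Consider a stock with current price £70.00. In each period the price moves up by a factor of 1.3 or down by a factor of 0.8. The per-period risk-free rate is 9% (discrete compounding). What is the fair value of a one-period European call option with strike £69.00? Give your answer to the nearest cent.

Risk-neutral probability p = (1 + 0.09 − 0.8)/(1.3 − 0.8) = 0.2900/0.5000 = 0.5800
Terminal stock prices: S_u = 91, S_d = 56
Terminal payoffs (S − K): max(22, 0) = 22, max(-13, 0) = 0
Node 0 (S = 70): V_0 = 1/1.09·[0.5800·22.0000 + 0.4200·0.0000] = 11.7064

£11.71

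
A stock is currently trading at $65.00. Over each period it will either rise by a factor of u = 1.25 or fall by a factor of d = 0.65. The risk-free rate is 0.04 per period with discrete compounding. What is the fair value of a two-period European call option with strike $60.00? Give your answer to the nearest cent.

$16.24

Risk-neutral probability p = (1 + 0.04 − 0.65)/(1.25 − 0.65) = 0.3900/0.6000 = 0.6500
Terminal stock prices: S_uu = 101.6, S_ud = 52.81, S_dd = 27.46
Terminal payoffs (S − K): max(41.56, 0) = 41.56, max(-7.188, 0) = 0, max(-32.54, 0) = 0
Node u (S = 81.25): V_u = 1/1.04·[0.6500·41.5625 + 0.3500·0.0000] = 25.9766
Node d (S = 42.25): V_d = 1/1.04·[0.6500·0.0000 + 0.3500·0.0000] = 0.0000
Node 0 (S = 65): V_0 = 1/1.04·[0.6500·25.9766 + 0.3500·0.0000] = 16.2354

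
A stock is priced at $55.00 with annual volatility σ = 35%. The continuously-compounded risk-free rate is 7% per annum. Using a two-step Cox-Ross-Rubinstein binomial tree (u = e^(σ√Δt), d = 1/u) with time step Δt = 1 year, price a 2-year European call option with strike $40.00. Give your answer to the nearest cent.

CRR parameters: u = e^(σ√Δt) = e^(0.35·√1) = 1.4191, d = 1/u = 0.7047
Per-period rate: rΔt = 0.07·1 = 0.07, so R = e^0.07 = 1.0725
Risk-neutral probability p = (e^0.07 − 0.7047)/(1.4191 − 0.7047) = 0.3678/0.7144 = 0.5149
Terminal stock prices: S_uu = 110.8, S_ud = 55, S_dd = 27.31
Terminal payoffs (S − K): max(70.76, 0) = 70.76, max(15, 0) = 15, max(-12.69, 0) = 0
Node u (S = 78.05): V_u = e^(−0.07)·[0.5149·70.7564 + 0.4851·15.0000] = 40.7530
Node d (S = 38.76): V_d = e^(−0.07)·[0.5149·15.0000 + 0.4851·0.0000] = 7.2011
Node 0 (S = 55): V_0 = e^(−0.07)·[0.5149·40.7530 + 0.4851·7.2011] = 22.8215

$22.82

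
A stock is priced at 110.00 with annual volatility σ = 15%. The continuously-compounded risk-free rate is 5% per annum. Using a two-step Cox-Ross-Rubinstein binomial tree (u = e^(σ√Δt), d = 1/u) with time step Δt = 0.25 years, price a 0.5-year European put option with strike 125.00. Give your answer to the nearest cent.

12.79

CRR parameters: u = e^(σ√Δt) = e^(0.15·√0.25) = 1.0779, d = 1/u = 0.9277
Per-period rate: rΔt = 0.05·0.25 = 0.0125, so R = e^0.0125 = 1.0126
Risk-neutral probability p = (e^0.0125 − 0.9277)/(1.0779 − 0.9277) = 0.0848/0.1501 = 0.5650
Terminal stock prices: S_uu = 127.8, S_ud = 110, S_dd = 94.68
Terminal payoffs (K − S): max(-2.802, 0) = 0, max(15, 0) = 15, max(30.32, 0) = 30.32
Node u (S = 118.6): V_u = e^(−0.0125)·[0.5650·0.0000 + 0.4350·15.0000] = 6.4434
Node d (S = 102.1): V_d = e^(−0.0125)·[0.5650·15.0000 + 0.4350·30.3221] = 21.3954
Node 0 (S = 110): V_0 = e^(−0.0125)·[0.5650·6.4434 + 0.4350·21.3954] = 12.7862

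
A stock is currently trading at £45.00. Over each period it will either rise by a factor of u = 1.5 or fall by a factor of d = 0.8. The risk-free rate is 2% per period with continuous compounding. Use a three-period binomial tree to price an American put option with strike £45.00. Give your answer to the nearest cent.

£7.81

Risk-neutral probability p = (e^0.02 − 0.8)/(1.5 − 0.8) = 0.2202/0.7000 = 0.3146
Terminal stock prices: S_uuu = 151.9, S_uud = 81, S_udd = 43.2, S_ddd = 23.04
Terminal payoffs (K − S): max(-106.9, 0) = 0, max(-36, 0) = 0, max(1.8, 0) = 1.8, max(21.96, 0) = 21.96
Node uu (S = 101.2): continuation = e^(−0.02)·[0.3146·0.0000 + 0.6854·0.0000] = 0.0000; exercise value = 0.0000 ≤ continuation, so V_uu = 0.0000
Node ud (S = 54): continuation = e^(−0.02)·[0.3146·0.0000 + 0.6854·1.8000] = 1.2093; exercise value = 0.0000 ≤ continuation, so V_ud = 1.2093
Node dd (S = 28.8): continuation = e^(−0.02)·[0.3146·1.8000 + 0.6854·21.9600] = 15.3089; exercise value = 16.2000 > continuation, so V_dd = 16.2000 (exercise)
Node u (S = 67.5): continuation = e^(−0.02)·[0.3146·0.0000 + 0.6854·1.2093] = 0.8125; exercise value = 0.0000 ≤ continuation, so V_u = 0.8125
Node d (S = 36): continuation = e^(−0.02)·[0.3146·1.2093 + 0.6854·16.2000] = 11.2569; exercise value = 9.0000 ≤ continuation, so V_d = 11.2569
Node 0 (S = 45): continuation = e^(−0.02)·[0.3146·0.8125 + 0.6854·11.2569] = 7.8135; exercise value = 0.0000 ≤ continuation, so V_0 = 7.8135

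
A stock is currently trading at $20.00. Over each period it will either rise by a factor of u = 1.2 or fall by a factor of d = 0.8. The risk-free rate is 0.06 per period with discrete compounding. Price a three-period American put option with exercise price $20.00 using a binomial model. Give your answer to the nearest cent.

Risk-neutral probability p = (1 + 0.06 − 0.8)/(1.2 − 0.8) = 0.2600/0.4000 = 0.6500
Terminal stock prices: S_uuu = 34.56, S_uud = 23.04, S_udd = 15.36, S_ddd = 10.24
Terminal payoffs (K − S): max(-14.56, 0) = 0, max(-3.04, 0) = 0, max(4.64, 0) = 4.64, max(9.76, 0) = 9.76
Node uu (S = 28.8): continuation = 1/1.06·[0.6500·0.0000 + 0.3500·0.0000] = 0.0000; exercise value = 0.0000 ≤ continuation, so V_uu = 0.0000
Node ud (S = 19.2): continuation = 1/1.06·[0.6500·0.0000 + 0.3500·4.6400] = 1.5321; exercise value = 0.8000 ≤ continuation, so V_ud = 1.5321
Node dd (S = 12.8): continuation = 1/1.06·[0.6500·4.6400 + 0.3500·9.7600] = 6.0679; exercise value = 7.2000 > continuation, so V_dd = 7.2000 (exercise)
Node u (S = 24): continuation = 1/1.06·[0.6500·0.0000 + 0.3500·1.5321] = 0.5059; exercise value = 0.0000 ≤ continuation, so V_u = 0.5059
Node d (S = 16): continuation = 1/1.06·[0.6500·1.5321 + 0.3500·7.2000] = 3.3168; exercise value = 4.0000 > continuation, so V_d = 4.0000 (exercise)
Node 0 (S = 20): continuation = 1/1.06·[0.6500·0.5059 + 0.3500·4.0000] = 1.6310; exercise value = 0.0000 ≤ continuation, so V_0 = 1.6310

$1.63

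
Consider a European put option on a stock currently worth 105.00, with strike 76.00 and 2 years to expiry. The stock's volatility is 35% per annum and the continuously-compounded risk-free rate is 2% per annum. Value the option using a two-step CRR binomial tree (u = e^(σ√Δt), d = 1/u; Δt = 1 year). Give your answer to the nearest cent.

CRR parameters: u = e^(σ√Δt) = e^(0.35·√1) = 1.4191, d = 1/u = 0.7047
Per-period rate: rΔt = 0.02·1 = 0.02, so R = e^0.02 = 1.0202
Risk-neutral probability p = (e^0.02 − 0.7047)/(1.4191 − 0.7047) = 0.3155/0.7144 = 0.4417
Terminal stock prices: S_uu = 211.4, S_ud = 105, S_dd = 52.14
Terminal payoffs (K − S): max(-135.4, 0) = 0, max(-29, 0) = 0, max(23.86, 0) = 23.86
Node u (S = 149): V_u = e^(−0.02)·[0.4417·0.0000 + 0.5583·0.0000] = 0.0000
Node d (S = 73.99): V_d = e^(−0.02)·[0.4417·0.0000 + 0.5583·23.8585] = 13.0574
Node 0 (S = 105): V_0 = e^(−0.02)·[0.4417·0.0000 + 0.5583·13.0574] = 7.1461

7.15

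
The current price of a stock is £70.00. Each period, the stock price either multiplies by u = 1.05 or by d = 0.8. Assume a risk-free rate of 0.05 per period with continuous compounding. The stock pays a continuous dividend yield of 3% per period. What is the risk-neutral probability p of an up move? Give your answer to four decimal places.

Per-period risk-free factor R = e^0.05 = 1.0513; dividend-adjusted growth = e^(0.05−0.03) = 1.0202.
Risk-neutral probability p = (1.0202 − 0.8)/(1.05 − 0.8) = 0.2202/0.2500 = 0.8808

p = 0.8808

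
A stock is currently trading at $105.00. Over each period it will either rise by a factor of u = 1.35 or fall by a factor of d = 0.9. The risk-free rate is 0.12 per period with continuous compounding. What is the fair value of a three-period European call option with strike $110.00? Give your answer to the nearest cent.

Risk-neutral probability p = (e^0.12 − 0.9)/(1.35 − 0.9) = 0.2275/0.4500 = 0.5055
Terminal stock prices: S_uuu = 258.3, S_uud = 172.2, S_udd = 114.8, S_ddd = 76.55
Terminal payoffs (S − K): max(148.3, 0) = 148.3, max(62.23, 0) = 62.23, max(4.818, 0) = 4.818, max(-33.45, 0) = 0
Node uu (S = 191.4): V_uu = e^(−0.12)·[0.5055·148.3394 + 0.4945·62.2263] = 93.8013
Node ud (S = 127.6): V_ud = e^(−0.12)·[0.5055·62.2263 + 0.4945·4.8175] = 30.0138
Node dd (S = 85.05): V_dd = e^(−0.12)·[0.5055·4.8175 + 0.4945·0.0000] = 2.1601
Node u (S = 141.8): V_u = e^(−0.12)·[0.5055·93.8013 + 0.4945·30.0138] = 55.2209
Node d (S = 94.5): V_d = e^(−0.12)·[0.5055·30.0138 + 0.4945·2.1601] = 14.4049
Node 0 (S = 105): V_0 = e^(−0.12)·[0.5055·55.2209 + 0.4945·14.4049] = 31.0771

$31.08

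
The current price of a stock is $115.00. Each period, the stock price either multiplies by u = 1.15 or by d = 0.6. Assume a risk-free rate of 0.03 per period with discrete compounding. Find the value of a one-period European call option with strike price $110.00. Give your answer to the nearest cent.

$16.89

Risk-neutral probability p = (1 + 0.03 − 0.6)/(1.15 − 0.6) = 0.4300/0.5500 = 0.7818
Terminal stock prices: S_u = 132.2, S_d = 69
Terminal payoffs (S − K): max(22.25, 0) = 22.25, max(-41, 0) = 0
Node 0 (S = 115): V_0 = 1/1.03·[0.7818·22.2500 + 0.2182·0.0000] = 16.8888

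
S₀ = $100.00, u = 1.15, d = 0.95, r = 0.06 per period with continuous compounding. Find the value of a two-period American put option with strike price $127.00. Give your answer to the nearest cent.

$27.00

Risk-neutral probability p = (e^0.06 − 0.95)/(1.15 − 0.95) = 0.1118/0.2000 = 0.5592
Terminal stock prices: S_uu = 132.2, S_ud = 109.2, S_dd = 90.25
Terminal payoffs (K − S): max(-5.25, 0) = 0, max(17.75, 0) = 17.75, max(36.75, 0) = 36.75
Node u (S = 115): continuation = e^(−0.06)·[0.5592·0.0000 + 0.4408·17.7500] = 7.3688; exercise value = 12.0000 > continuation, so V_u = 12.0000 (exercise)
Node d (S = 95): continuation = e^(−0.06)·[0.5592·17.7500 + 0.4408·36.7500] = 24.6041; exercise value = 32.0000 > continuation, so V_d = 32.0000 (exercise)
Node 0 (S = 100): continuation = e^(−0.06)·[0.5592·12.0000 + 0.4408·32.0000] = 19.6041; exercise value = 27.0000 > continuation, so V_0 = 27.0000 (exercise)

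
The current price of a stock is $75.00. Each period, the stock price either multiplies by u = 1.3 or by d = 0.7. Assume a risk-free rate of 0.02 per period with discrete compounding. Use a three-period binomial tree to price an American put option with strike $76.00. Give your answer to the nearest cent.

Risk-neutral probability p = (1 + 0.02 − 0.7)/(1.3 − 0.7) = 0.3200/0.6000 = 0.5333
Terminal stock prices: S_uuu = 164.8, S_uud = 88.73, S_udd = 47.77, S_ddd = 25.72
Terminal payoffs (K − S): max(-88.78, 0) = 0, max(-12.73, 0) = 0, max(28.23, 0) = 28.23, max(50.28, 0) = 50.28
Node uu (S = 126.8): continuation = 1/1.02·[0.5333·0.0000 + 0.4667·0.0000] = 0.0000; exercise value = 0.0000 ≤ continuation, so V_uu = 0.0000
Node ud (S = 68.25): continuation = 1/1.02·[0.5333·0.0000 + 0.4667·28.2250] = 12.9134; exercise value = 7.7500 ≤ continuation, so V_ud = 12.9134
Node dd (S = 36.75): continuation = 1/1.02·[0.5333·28.2250 + 0.4667·50.2750] = 37.7598; exercise value = 39.2500 > continuation, so V_dd = 39.2500 (exercise)
Node u (S = 97.5): continuation = 1/1.02·[0.5333·0.0000 + 0.4667·12.9134] = 5.9081; exercise value = 0.0000 ≤ continuation, so V_u = 5.9081
Node d (S = 52.5): continuation = 1/1.02·[0.5333·12.9134 + 0.4667·39.2500] = 24.7096; exercise value = 23.5000 ≤ continuation, so V_d = 24.7096
Node 0 (S = 75): continuation = 1/1.02·[0.5333·5.9081 + 0.4667·24.7096] = 14.3943; exercise value = 1.0000 ≤ continuation, so V_0 = 14.3943

$14.39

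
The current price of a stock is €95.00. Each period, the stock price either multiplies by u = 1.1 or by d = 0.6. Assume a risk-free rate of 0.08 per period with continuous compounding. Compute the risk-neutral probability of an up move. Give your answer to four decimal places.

Risk-neutral probability p = (e^0.08 − 0.6)/(1.1 − 0.6) = 0.4833/0.5000 = 0.9666

p = 0.9666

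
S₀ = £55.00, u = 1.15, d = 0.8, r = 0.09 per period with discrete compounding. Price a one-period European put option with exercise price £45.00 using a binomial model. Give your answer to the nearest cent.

Risk-neutral probability p = (1 + 0.09 − 0.8)/(1.15 − 0.8) = 0.2900/0.3500 = 0.8286
Terminal stock prices: S_u = 63.25, S_d = 44
Terminal payoffs (K − S): max(-18.25, 0) = 0, max(1, 0) = 1
Node 0 (S = 55): V_0 = 1/1.09·[0.8286·0.0000 + 0.1714·1.0000] = 0.1573

£0.16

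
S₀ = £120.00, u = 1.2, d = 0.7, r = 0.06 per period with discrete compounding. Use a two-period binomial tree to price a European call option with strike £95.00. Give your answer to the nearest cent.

Risk-neutral probability p = (1 + 0.06 − 0.7)/(1.2 − 0.7) = 0.3600/0.5000 = 0.7200
Terminal stock prices: S_uu = 172.8, S_ud = 100.8, S_dd = 58.8
Terminal payoffs (S − K): max(77.8, 0) = 77.8, max(5.8, 0) = 5.8, max(-36.2, 0) = 0
Node u (S = 144): V_u = 1/1.06·[0.7200·77.8000 + 0.2800·5.8000] = 54.3774
Node d (S = 84): V_d = 1/1.06·[0.7200·5.8000 + 0.2800·0.0000] = 3.9396
Node 0 (S = 120): V_0 = 1/1.06·[0.7200·54.3774 + 0.2800·3.9396] = 37.9762

£37.98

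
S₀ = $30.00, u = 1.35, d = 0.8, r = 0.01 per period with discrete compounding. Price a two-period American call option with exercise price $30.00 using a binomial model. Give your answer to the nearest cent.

$4.64

Risk-neutral probability p = (1 + 0.01 − 0.8)/(1.35 − 0.8) = 0.2100/0.5500 = 0.3818
Terminal stock prices: S_uu = 54.68, S_ud = 32.4, S_dd = 19.2
Terminal payoffs (S − K): max(24.68, 0) = 24.68, max(2.4, 0) = 2.4, max(-10.8, 0) = 0
Node u (S = 40.5): continuation = 1/1.01·[0.3818·24.6750 + 0.6182·2.4000] = 10.7970; exercise value = 10.5000 ≤ continuation, so V_u = 10.7970
Node d (S = 24): continuation = 1/1.01·[0.3818·2.4000 + 0.6182·0.0000] = 0.9073; exercise value = 0.0000 ≤ continuation, so V_d = 0.9073
Node 0 (S = 30): continuation = 1/1.01·[0.3818·10.7970 + 0.6182·0.9073] = 4.6370; exercise value = 0.0000 ≤ continuation, so V_0 = 4.6370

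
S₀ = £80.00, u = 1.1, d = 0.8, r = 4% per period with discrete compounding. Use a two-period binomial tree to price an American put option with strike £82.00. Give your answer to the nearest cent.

Risk-neutral probability p = (1 + 0.04 − 0.8)/(1.1 − 0.8) = 0.2400/0.3000 = 0.8000
Terminal stock prices: S_uu = 96.8, S_ud = 70.4, S_dd = 51.2
Terminal payoffs (K − S): max(-14.8, 0) = 0, max(11.6, 0) = 11.6, max(30.8, 0) = 30.8
Node u (S = 88): continuation = 1/1.04·[0.8000·0.0000 + 0.2000·11.6000] = 2.2308; exercise value = 0.0000 ≤ continuation, so V_u = 2.2308
Node d (S = 64): continuation = 1/1.04·[0.8000·11.6000 + 0.2000·30.8000] = 14.8462; exercise value = 18.0000 > continuation, so V_d = 18.0000 (exercise)
Node 0 (S = 80): continuation = 1/1.04·[0.8000·2.2308 + 0.2000·18.0000] = 5.1775; exercise value = 2.0000 ≤ continuation, so V_0 = 5.1775

£5.18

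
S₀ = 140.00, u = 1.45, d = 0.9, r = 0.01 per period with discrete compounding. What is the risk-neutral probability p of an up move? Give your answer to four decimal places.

p = 0.2000

Risk-neutral probability p = (1 + 0.01 − 0.9)/(1.45 − 0.9) = 0.1100/0.5500 = 0.2000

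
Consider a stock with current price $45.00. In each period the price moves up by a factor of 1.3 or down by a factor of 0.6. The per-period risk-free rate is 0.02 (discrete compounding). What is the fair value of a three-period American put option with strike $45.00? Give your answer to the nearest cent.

$9.34

Risk-neutral probability p = (1 + 0.02 − 0.6)/(1.3 − 0.6) = 0.4200/0.7000 = 0.6000
Terminal stock prices: S_uuu = 98.87, S_uud = 45.63, S_udd = 21.06, S_ddd = 9.72
Terminal payoffs (K − S): max(-53.87, 0) = 0, max(-0.63, 0) = 0, max(23.94, 0) = 23.94, max(35.28, 0) = 35.28
Node uu (S = 76.05): continuation = 1/1.02·[0.6000·0.0000 + 0.4000·0.0000] = 0.0000; exercise value = 0.0000 ≤ continuation, so V_uu = 0.0000
Node ud (S = 35.1): continuation = 1/1.02·[0.6000·0.0000 + 0.4000·23.9400] = 9.3882; exercise value = 9.9000 > continuation, so V_ud = 9.9000 (exercise)
Node dd (S = 16.2): continuation = 1/1.02·[0.6000·23.9400 + 0.4000·35.2800] = 27.9176; exercise value = 28.8000 > continuation, so V_dd = 28.8000 (exercise)
Node u (S = 58.5): continuation = 1/1.02·[0.6000·0.0000 + 0.4000·9.9000] = 3.8824; exercise value = 0.0000 ≤ continuation, so V_u = 3.8824
Node d (S = 27): continuation = 1/1.02·[0.6000·9.9000 + 0.4000·28.8000] = 17.1176; exercise value = 18.0000 > continuation, so V_d = 18.0000 (exercise)
Node 0 (S = 45): continuation = 1/1.02·[0.6000·3.8824 + 0.4000·18.0000] = 9.3426; exercise value = 0.0000 ≤ continuation, so V_0 = 9.3426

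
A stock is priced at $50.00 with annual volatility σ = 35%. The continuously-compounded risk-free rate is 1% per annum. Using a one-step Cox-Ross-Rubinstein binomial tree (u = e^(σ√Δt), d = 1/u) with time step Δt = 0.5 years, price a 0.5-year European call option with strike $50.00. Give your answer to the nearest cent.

$6.27

CRR parameters: u = e^(σ√Δt) = e^(0.35·√0.5) = 1.2808, d = 1/u = 0.7808
Per-period rate: rΔt = 0.01·0.5 = 0.005, so R = e^0.005 = 1.0050
Risk-neutral probability p = (e^0.005 − 0.7808)/(1.2808 − 0.7808) = 0.2243/0.5000 = 0.4485
Terminal stock prices: S_u = 64.04, S_d = 39.04
Terminal payoffs (S − K): max(14.04, 0) = 14.04, max(-10.96, 0) = 0
Node 0 (S = 50): V_0 = e^(−0.005)·[0.4485·14.0402 + 0.5515·0.0000] = 6.2651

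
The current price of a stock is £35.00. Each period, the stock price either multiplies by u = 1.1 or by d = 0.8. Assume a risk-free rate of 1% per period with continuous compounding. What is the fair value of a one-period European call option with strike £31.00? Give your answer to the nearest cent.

£5.20

Risk-neutral probability p = (e^0.01 − 0.8)/(1.1 − 0.8) = 0.2101/0.3000 = 0.7002
Terminal stock prices: S_u = 38.5, S_d = 28
Terminal payoffs (S − K): max(7.5, 0) = 7.5, max(-3, 0) = 0
Node 0 (S = 35): V_0 = e^(−0.01)·[0.7002·7.5000 + 0.2998·0.0000] = 5.1990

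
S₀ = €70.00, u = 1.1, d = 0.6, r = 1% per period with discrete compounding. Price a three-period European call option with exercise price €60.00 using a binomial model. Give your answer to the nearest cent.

€17.75

Risk-neutral probability p = (1 + 0.01 − 0.6)/(1.1 − 0.6) = 0.4100/0.5000 = 0.8200
Terminal stock prices: S_uuu = 93.17, S_uud = 50.82, S_udd = 27.72, S_ddd = 15.12
Terminal payoffs (S − K): max(33.17, 0) = 33.17, max(-9.18, 0) = 0, max(-32.28, 0) = 0, max(-44.88, 0) = 0
Node uu (S = 84.7): V_uu = 1/1.01·[0.8200·33.1700 + 0.1800·0.0000] = 26.9301
Node ud (S = 46.2): V_ud = 1/1.01·[0.8200·0.0000 + 0.1800·0.0000] = 0.0000
Node dd (S = 25.2): V_dd = 1/1.01·[0.8200·0.0000 + 0.1800·0.0000] = 0.0000
Node u (S = 77): V_u = 1/1.01·[0.8200·26.9301 + 0.1800·0.0000] = 21.8640
Node d (S = 42): V_d = 1/1.01·[0.8200·0.0000 + 0.1800·0.0000] = 0.0000
Node 0 (S = 70): V_0 = 1/1.01·[0.8200·21.8640 + 0.1800·0.0000] = 17.7510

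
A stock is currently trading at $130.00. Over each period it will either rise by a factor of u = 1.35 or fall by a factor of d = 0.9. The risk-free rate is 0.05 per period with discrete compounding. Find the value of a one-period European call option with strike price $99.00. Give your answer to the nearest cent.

Risk-neutral probability p = (1 + 0.05 − 0.9)/(1.35 − 0.9) = 0.1500/0.4500 = 0.3333
Terminal stock prices: S_u = 175.5, S_d = 117
Terminal payoffs (S − K): max(76.5, 0) = 76.5, max(18, 0) = 18
Node 0 (S = 130): V_0 = 1/1.05·[0.3333·76.5000 + 0.6667·18.0000] = 35.7143

$35.71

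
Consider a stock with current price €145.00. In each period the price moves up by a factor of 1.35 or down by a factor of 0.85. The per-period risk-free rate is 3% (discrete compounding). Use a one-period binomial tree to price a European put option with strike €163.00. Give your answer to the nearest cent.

Risk-neutral probability p = (1 + 0.03 − 0.85)/(1.35 − 0.85) = 0.1800/0.5000 = 0.3600
Terminal stock prices: S_u = 195.8, S_d = 123.2
Terminal payoffs (K − S): max(-32.75, 0) = 0, max(39.75, 0) = 39.75
Node 0 (S = 145): V_0 = 1/1.03·[0.3600·0.0000 + 0.6400·39.7500] = 24.6990

€24.70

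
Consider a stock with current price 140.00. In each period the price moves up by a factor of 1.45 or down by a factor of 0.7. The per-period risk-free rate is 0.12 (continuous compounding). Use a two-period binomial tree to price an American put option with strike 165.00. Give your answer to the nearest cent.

29.97

Risk-neutral probability p = (e^0.12 − 0.7)/(1.45 − 0.7) = 0.4275/0.7500 = 0.5700
Terminal stock prices: S_uu = 294.4, S_ud = 142.1, S_dd = 68.6
Terminal payoffs (K − S): max(-129.4, 0) = 0, max(22.9, 0) = 22.9, max(96.4, 0) = 96.4
Node u (S = 203): continuation = e^(−0.12)·[0.5700·0.0000 + 0.4300·22.9000] = 8.7336; exercise value = 0.0000 ≤ continuation, so V_u = 8.7336
Node d (S = 98): continuation = e^(−0.12)·[0.5700·22.9000 + 0.4300·96.4000] = 48.3419; exercise value = 67.0000 > continuation, so V_d = 67.0000 (exercise)
Node 0 (S = 140): continuation = e^(−0.12)·[0.5700·8.7336 + 0.4300·67.0000] = 29.9676; exercise value = 25.0000 ≤ continuation, so V_0 = 29.9676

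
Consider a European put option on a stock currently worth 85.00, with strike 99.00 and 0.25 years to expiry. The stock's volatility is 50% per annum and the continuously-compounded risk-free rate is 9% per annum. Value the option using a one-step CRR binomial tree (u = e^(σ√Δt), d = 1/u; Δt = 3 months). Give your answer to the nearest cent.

CRR parameters: u = e^(σ√Δt) = e^(0.5·√0.25) = 1.2840, d = 1/u = 0.7788
Per-period rate: rΔt = 0.09·0.25 = 0.0225, so R = e^0.0225 = 1.0228
Risk-neutral probability p = (e^0.0225 − 0.7788)/(1.2840 − 0.7788) = 0.2440/0.5052 = 0.4829
Terminal stock prices: S_u = 109.1, S_d = 66.2
Terminal payoffs (K − S): max(-10.14, 0) = 0, max(32.8, 0) = 32.8
Node 0 (S = 85): V_0 = e^(−0.0225)·[0.4829·0.0000 + 0.5171·32.8019] = 16.5857

16.59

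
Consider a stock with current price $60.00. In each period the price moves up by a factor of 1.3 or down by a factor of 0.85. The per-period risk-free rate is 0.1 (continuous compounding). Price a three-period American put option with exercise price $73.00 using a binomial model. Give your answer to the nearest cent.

$13.00

Risk-neutral probability p = (e^0.1 − 0.85)/(1.3 − 0.85) = 0.2552/0.4500 = 0.5670
Terminal stock prices: S_uuu = 131.8, S_uud = 86.19, S_udd = 56.35, S_ddd = 36.85
Terminal payoffs (K − S): max(-58.82, 0) = 0, max(-13.19, 0) = 0, max(16.65, 0) = 16.65, max(36.15, 0) = 36.15
Node uu (S = 101.4): continuation = e^(−0.1)·[0.5670·0.0000 + 0.4330·0.0000] = 0.0000; exercise value = 0.0000 ≤ continuation, so V_uu = 0.0000
Node ud (S = 66.3): continuation = e^(−0.1)·[0.5670·0.0000 + 0.4330·16.6450] = 6.5207; exercise value = 6.7000 > continuation, so V_ud = 6.7000 (exercise)
Node dd (S = 43.35): continuation = e^(−0.1)·[0.5670·16.6450 + 0.4330·36.1525] = 22.7031; exercise value = 29.6500 > continuation, so V_dd = 29.6500 (exercise)
Node u (S = 78): continuation = e^(−0.1)·[0.5670·0.0000 + 0.4330·6.7000] = 2.6247; exercise value = 0.0000 ≤ continuation, so V_u = 2.6247
Node d (S = 51): continuation = e^(−0.1)·[0.5670·6.7000 + 0.4330·29.6500] = 15.0531; exercise value = 22.0000 > continuation, so V_d = 22.0000 (exercise)
Node 0 (S = 60): continuation = e^(−0.1)·[0.5670·2.6247 + 0.4330·22.0000] = 9.9653; exercise value = 13.0000 > continuation, so V_0 = 13.0000 (exercise)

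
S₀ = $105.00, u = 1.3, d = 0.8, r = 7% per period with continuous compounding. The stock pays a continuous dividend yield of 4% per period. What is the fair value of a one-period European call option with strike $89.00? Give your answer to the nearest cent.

Per-period risk-free factor R = e^0.07 = 1.0725; dividend-adjusted growth = e^(0.07−0.04) = 1.0305.
Risk-neutral probability p = (1.0305 − 0.8)/(1.3 − 0.8) = 0.2305/0.5000 = 0.4609
Terminal stock prices: S_u = 136.5, S_d = 84
Terminal payoffs (S − K): max(47.5, 0) = 47.5, max(-5, 0) = 0
Node 0 (S = 105): V_0 = e^(−0.07)·[0.4609·47.5000 + 0.5391·0.0000] = 20.4131

$20.41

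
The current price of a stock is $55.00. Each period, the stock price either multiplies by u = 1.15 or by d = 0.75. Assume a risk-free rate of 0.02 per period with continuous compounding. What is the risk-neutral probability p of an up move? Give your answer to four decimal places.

p = 0.6755

Risk-neutral probability p = (e^0.02 − 0.75)/(1.15 − 0.75) = 0.2702/0.4000 = 0.6755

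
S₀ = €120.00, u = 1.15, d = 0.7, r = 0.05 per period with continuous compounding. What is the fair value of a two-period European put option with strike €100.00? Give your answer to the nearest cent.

€2.85

Risk-neutral probability p = (e^0.05 − 0.7)/(1.15 − 0.7) = 0.3513/0.4500 = 0.7806
Terminal stock prices: S_uu = 158.7, S_ud = 96.6, S_dd = 58.8
Terminal payoffs (K − S): max(-58.7, 0) = 0, max(3.4, 0) = 3.4, max(41.2, 0) = 41.2
Node u (S = 138): V_u = e^(−0.05)·[0.7806·0.0000 + 0.2194·3.4000] = 0.7096
Node d (S = 84): V_d = e^(−0.05)·[0.7806·3.4000 + 0.2194·41.2000] = 11.1229
Node 0 (S = 120): V_0 = e^(−0.05)·[0.7806·0.7096 + 0.2194·11.1229] = 2.8482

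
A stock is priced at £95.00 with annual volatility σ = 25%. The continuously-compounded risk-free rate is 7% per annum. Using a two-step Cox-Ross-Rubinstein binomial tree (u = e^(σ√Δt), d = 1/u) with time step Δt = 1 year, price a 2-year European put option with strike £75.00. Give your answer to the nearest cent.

CRR parameters: u = e^(σ√Δt) = e^(0.25·√1) = 1.2840, d = 1/u = 0.7788
Per-period rate: rΔt = 0.07·1 = 0.07, so R = e^0.07 = 1.0725
Risk-neutral probability p = (e^0.07 − 0.7788)/(1.2840 − 0.7788) = 0.2937/0.5052 = 0.5813
Terminal stock prices: S_uu = 156.6, S_ud = 95, S_dd = 57.62
Terminal payoffs (K − S): max(-81.63, 0) = 0, max(-20, 0) = 0, max(17.38, 0) = 17.38
Node u (S = 122): V_u = e^(−0.07)·[0.5813·0.0000 + 0.4187·0.0000] = 0.0000
Node d (S = 73.99): V_d = e^(−0.07)·[0.5813·0.0000 + 0.4187·17.3796] = 6.7842
Node 0 (S = 95): V_0 = e^(−0.07)·[0.5813·0.0000 + 0.4187·6.7842] = 2.6483

£2.65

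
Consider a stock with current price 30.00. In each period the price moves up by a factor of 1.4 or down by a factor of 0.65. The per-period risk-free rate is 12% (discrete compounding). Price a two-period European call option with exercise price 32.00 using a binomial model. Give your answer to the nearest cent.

8.39

Risk-neutral probability p = (1 + 0.12 − 0.65)/(1.4 − 0.65) = 0.4700/0.7500 = 0.6267
Terminal stock prices: S_uu = 58.8, S_ud = 27.3, S_dd = 12.68
Terminal payoffs (S − K): max(26.8, 0) = 26.8, max(-4.7, 0) = 0, max(-19.32, 0) = 0
Node u (S = 42): V_u = 1/1.12·[0.6267·26.8000 + 0.3733·0.0000] = 14.9952
Node d (S = 19.5): V_d = 1/1.12·[0.6267·0.0000 + 0.3733·0.0000] = 0.0000
Node 0 (S = 30): V_0 = 1/1.12·[0.6267·14.9952 + 0.3733·0.0000] = 8.3902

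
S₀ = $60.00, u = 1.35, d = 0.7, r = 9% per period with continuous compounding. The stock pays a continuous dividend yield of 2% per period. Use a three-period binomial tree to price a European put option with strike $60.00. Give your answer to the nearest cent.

Per-period risk-free factor R = e^0.09 = 1.0942; dividend-adjusted growth = e^(0.09−0.02) = 1.0725.
Risk-neutral probability p = (1.0725 − 0.7)/(1.35 − 0.7) = 0.3725/0.6500 = 0.5731
Terminal stock prices: S_uuu = 147.6, S_uud = 76.55, S_udd = 39.69, S_ddd = 20.58
Terminal payoffs (K − S): max(-87.62, 0) = 0, max(-16.55, 0) = 0, max(20.31, 0) = 20.31, max(39.42, 0) = 39.42
Node uu (S = 109.4): V_uu = e^(−0.09)·[0.5731·0.0000 + 0.4269·0.0000] = 0.0000
Node ud (S = 56.7): V_ud = e^(−0.09)·[0.5731·0.0000 + 0.4269·20.3100] = 7.9243
Node dd (S = 29.4): V_dd = e^(−0.09)·[0.5731·20.3100 + 0.4269·39.4200] = 26.0180
Node u (S = 81): V_u = e^(−0.09)·[0.5731·0.0000 + 0.4269·7.9243] = 3.0918
Node d (S = 42): V_d = e^(−0.09)·[0.5731·7.9243 + 0.4269·26.0180] = 14.3018
Node 0 (S = 60): V_0 = e^(−0.09)·[0.5731·3.0918 + 0.4269·14.3018] = 7.1995

$7.20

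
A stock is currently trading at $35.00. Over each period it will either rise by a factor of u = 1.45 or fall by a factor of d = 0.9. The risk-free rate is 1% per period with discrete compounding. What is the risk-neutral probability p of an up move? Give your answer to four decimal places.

Risk-neutral probability p = (1 + 0.01 − 0.9)/(1.45 − 0.9) = 0.1100/0.5500 = 0.2000

p = 0.2000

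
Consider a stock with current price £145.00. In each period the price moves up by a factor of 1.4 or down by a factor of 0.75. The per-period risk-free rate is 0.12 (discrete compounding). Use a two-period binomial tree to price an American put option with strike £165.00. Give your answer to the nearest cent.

£24.13

Risk-neutral probability p = (1 + 0.12 − 0.75)/(1.4 − 0.75) = 0.3700/0.6500 = 0.5692
Terminal stock prices: S_uu = 284.2, S_ud = 152.2, S_dd = 81.56
Terminal payoffs (K − S): max(-119.2, 0) = 0, max(12.75, 0) = 12.75, max(83.44, 0) = 83.44
Node u (S = 203): continuation = 1/1.12·[0.5692·0.0000 + 0.4308·12.7500] = 4.9038; exercise value = 0.0000 ≤ continuation, so V_u = 4.9038
Node d (S = 108.8): continuation = 1/1.12·[0.5692·12.7500 + 0.4308·83.4375] = 38.5714; exercise value = 56.2500 > continuation, so V_d = 56.2500 (exercise)
Node 0 (S = 145): continuation = 1/1.12·[0.5692·4.9038 + 0.4308·56.2500] = 24.1270; exercise value = 20.0000 ≤ continuation, so V_0 = 24.1270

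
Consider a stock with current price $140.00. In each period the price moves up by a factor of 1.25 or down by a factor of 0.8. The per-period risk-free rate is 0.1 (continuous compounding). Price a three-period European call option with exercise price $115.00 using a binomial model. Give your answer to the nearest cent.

Risk-neutral probability p = (e^0.1 − 0.8)/(1.25 − 0.8) = 0.3052/0.4500 = 0.6782
Terminal stock prices: S_uuu = 273.4, S_uud = 175, S_udd = 112, S_ddd = 71.68
Terminal payoffs (S − K): max(158.4, 0) = 158.4, max(60, 0) = 60, max(-3, 0) = 0, max(-43.32, 0) = 0
Node uu (S = 218.8): V_uu = e^(−0.1)·[0.6782·158.4375 + 0.3218·60.0000] = 114.6937
Node ud (S = 140): V_ud = e^(−0.1)·[0.6782·60.0000 + 0.3218·0.0000] = 36.8173
Node dd (S = 89.6): V_dd = e^(−0.1)·[0.6782·0.0000 + 0.3218·0.0000] = 0.0000
Node u (S = 175): V_u = e^(−0.1)·[0.6782·114.6937 + 0.3218·36.8173] = 81.1004
Node d (S = 112): V_d = e^(−0.1)·[0.6782·36.8173 + 0.3218·0.0000] = 22.5919
Node 0 (S = 140): V_0 = e^(−0.1)·[0.6782·81.1004 + 0.3218·22.5919] = 56.3441

$56.34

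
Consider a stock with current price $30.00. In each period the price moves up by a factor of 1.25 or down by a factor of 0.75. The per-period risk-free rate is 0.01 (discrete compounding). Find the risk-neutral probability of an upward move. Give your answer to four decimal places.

p = 0.5200

Risk-neutral probability p = (1 + 0.01 − 0.75)/(1.25 − 0.75) = 0.2600/0.5000 = 0.5200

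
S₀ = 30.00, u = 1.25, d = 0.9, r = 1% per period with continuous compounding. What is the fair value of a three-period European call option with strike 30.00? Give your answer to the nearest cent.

Risk-neutral probability p = (e^0.01 − 0.9)/(1.25 − 0.9) = 0.1101/0.3500 = 0.3144
Terminal stock prices: S_uuu = 58.59, S_uud = 42.19, S_udd = 30.38, S_ddd = 21.87
Terminal payoffs (S − K): max(28.59, 0) = 28.59, max(12.19, 0) = 12.19, max(0.375, 0) = 0.375, max(-8.13, 0) = 0
Node uu (S = 46.88): V_uu = e^(−0.01)·[0.3144·28.5938 + 0.6856·12.1875] = 17.1735
Node ud (S = 33.75): V_ud = e^(−0.01)·[0.3144·12.1875 + 0.6856·0.3750] = 4.0485
Node dd (S = 24.3): V_dd = e^(−0.01)·[0.3144·0.3750 + 0.6856·0.0000] = 0.1167
Node u (S = 37.5): V_u = e^(−0.01)·[0.3144·17.1735 + 0.6856·4.0485] = 8.0940
Node d (S = 27): V_d = e^(−0.01)·[0.3144·4.0485 + 0.6856·0.1167] = 1.3395
Node 0 (S = 30): V_0 = e^(−0.01)·[0.3144·8.0940 + 0.6856·1.3395] = 3.4289

3.43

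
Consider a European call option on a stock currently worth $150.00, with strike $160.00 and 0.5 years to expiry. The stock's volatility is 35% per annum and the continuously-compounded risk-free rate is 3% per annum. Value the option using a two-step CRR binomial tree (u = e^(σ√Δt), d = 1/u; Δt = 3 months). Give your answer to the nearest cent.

$11.89

CRR parameters: u = e^(σ√Δt) = e^(0.35·√0.25) = 1.1912, d = 1/u = 0.8395
Per-period rate: rΔt = 0.03·0.25 = 0.0075, so R = e^0.0075 = 1.0075
Risk-neutral probability p = (e^0.0075 − 0.8395)/(1.1912 − 0.8395) = 0.1681/0.3518 = 0.4778
Terminal stock prices: S_uu = 212.9, S_ud = 150, S_dd = 105.7
Terminal payoffs (S − K): max(52.86, 0) = 52.86, max(-10, 0) = 0, max(-54.3, 0) = 0
Node u (S = 178.7): V_u = e^(−0.0075)·[0.4778·52.8601 + 0.5222·0.0000] = 25.0658
Node d (S = 125.9): V_d = e^(−0.0075)·[0.4778·0.0000 + 0.5222·0.0000] = 0.0000
Node 0 (S = 150): V_0 = e^(−0.0075)·[0.4778·25.0658 + 0.5222·0.0000] = 11.8860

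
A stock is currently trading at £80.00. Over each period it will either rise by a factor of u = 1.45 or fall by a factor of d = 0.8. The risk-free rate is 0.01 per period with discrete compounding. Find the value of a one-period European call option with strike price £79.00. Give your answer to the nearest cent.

Risk-neutral probability p = (1 + 0.01 − 0.8)/(1.45 − 0.8) = 0.2100/0.6500 = 0.3231
Terminal stock prices: S_u = 116, S_d = 64
Terminal payoffs (S − K): max(37, 0) = 37, max(-15, 0) = 0
Node 0 (S = 80): V_0 = 1/1.01·[0.3231·37.0000 + 0.6769·0.0000] = 11.8355

£11.84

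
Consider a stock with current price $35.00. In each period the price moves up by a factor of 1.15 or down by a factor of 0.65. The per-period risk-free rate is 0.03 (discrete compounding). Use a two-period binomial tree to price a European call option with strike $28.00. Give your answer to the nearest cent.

$9.96

Risk-neutral probability p = (1 + 0.03 − 0.65)/(1.15 − 0.65) = 0.3800/0.5000 = 0.7600
Terminal stock prices: S_uu = 46.29, S_ud = 26.16, S_dd = 14.79
Terminal payoffs (S − K): max(18.29, 0) = 18.29, max(-1.837, 0) = 0, max(-13.21, 0) = 0
Node u (S = 40.25): V_u = 1/1.03·[0.7600·18.2875 + 0.2400·0.0000] = 13.4937
Node d (S = 22.75): V_d = 1/1.03·[0.7600·0.0000 + 0.2400·0.0000] = 0.0000
Node 0 (S = 35): V_0 = 1/1.03·[0.7600·13.4937 + 0.2400·0.0000] = 9.9565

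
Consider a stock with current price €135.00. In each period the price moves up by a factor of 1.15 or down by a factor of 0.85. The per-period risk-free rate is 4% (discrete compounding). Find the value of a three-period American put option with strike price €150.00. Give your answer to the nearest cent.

€16.30

Risk-neutral probability p = (1 + 0.04 − 0.85)/(1.15 − 0.85) = 0.1900/0.3000 = 0.6333
Terminal stock prices: S_uuu = 205.3, S_uud = 151.8, S_udd = 112.2, S_ddd = 82.91
Terminal payoffs (K − S): max(-55.32, 0) = 0, max(-1.757, 0) = 0, max(37.83, 0) = 37.83, max(67.09, 0) = 67.09
Node uu (S = 178.5): continuation = 1/1.04·[0.6333·0.0000 + 0.3667·0.0000] = 0.0000; exercise value = 0.0000 ≤ continuation, so V_uu = 0.0000
Node ud (S = 132): continuation = 1/1.04·[0.6333·0.0000 + 0.3667·37.8319] = 13.3382; exercise value = 18.0375 > continuation, so V_ud = 18.0375 (exercise)
Node dd (S = 97.54): continuation = 1/1.04·[0.6333·37.8319 + 0.3667·67.0931] = 46.6933; exercise value = 52.4625 > continuation, so V_dd = 52.4625 (exercise)
Node u (S = 155.2): continuation = 1/1.04·[0.6333·0.0000 + 0.3667·18.0375] = 6.3594; exercise value = 0.0000 ≤ continuation, so V_u = 6.3594
Node d (S = 114.8): continuation = 1/1.04·[0.6333·18.0375 + 0.3667·52.4625] = 29.4808; exercise value = 35.2500 > continuation, so V_d = 35.2500 (exercise)
Node 0 (S = 135): continuation = 1/1.04·[0.6333·6.3594 + 0.3667·35.2500] = 16.3006; exercise value = 15.0000 ≤ continuation, so V_0 = 16.3006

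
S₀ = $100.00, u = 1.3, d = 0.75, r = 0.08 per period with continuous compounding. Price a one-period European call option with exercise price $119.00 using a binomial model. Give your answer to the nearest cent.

Risk-neutral probability p = (e^0.08 − 0.75)/(1.3 − 0.75) = 0.3333/0.5500 = 0.6060
Terminal stock prices: S_u = 130, S_d = 75
Terminal payoffs (S − K): max(11, 0) = 11, max(-44, 0) = 0
Node 0 (S = 100): V_0 = e^(−0.08)·[0.6060·11.0000 + 0.3940·0.0000] = 6.1533

$6.15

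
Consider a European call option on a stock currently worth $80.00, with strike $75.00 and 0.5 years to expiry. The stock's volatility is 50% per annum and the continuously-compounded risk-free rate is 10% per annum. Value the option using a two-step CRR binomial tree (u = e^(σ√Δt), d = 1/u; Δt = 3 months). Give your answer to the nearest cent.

CRR parameters: u = e^(σ√Δt) = e^(0.5·√0.25) = 1.2840, d = 1/u = 0.7788
Per-period rate: rΔt = 0.1·0.25 = 0.025, so R = e^0.025 = 1.0253
Risk-neutral probability p = (e^0.025 − 0.7788)/(1.2840 − 0.7788) = 0.2465/0.5052 = 0.4879
Terminal stock prices: S_uu = 131.9, S_ud = 80, S_dd = 48.52
Terminal payoffs (S − K): max(56.9, 0) = 56.9, max(5, 0) = 5, max(-26.48, 0) = 0
Node u (S = 102.7): V_u = e^(−0.025)·[0.4879·56.8977 + 0.5121·5.0000] = 29.5738
Node d (S = 62.3): V_d = e^(−0.025)·[0.4879·5.0000 + 0.5121·0.0000] = 2.3794
Node 0 (S = 80): V_0 = e^(−0.025)·[0.4879·29.5738 + 0.5121·2.3794] = 15.2620

$15.26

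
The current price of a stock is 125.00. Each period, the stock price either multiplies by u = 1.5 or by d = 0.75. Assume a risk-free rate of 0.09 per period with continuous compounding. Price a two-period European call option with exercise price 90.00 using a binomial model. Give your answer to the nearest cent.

Risk-neutral probability p = (e^0.09 − 0.75)/(1.5 − 0.75) = 0.3442/0.7500 = 0.4589
Terminal stock prices: S_uu = 281.2, S_ud = 140.6, S_dd = 70.31
Terminal payoffs (S − K): max(191.2, 0) = 191.2, max(50.62, 0) = 50.62, max(-19.69, 0) = 0
Node u (S = 187.5): V_u = e^(−0.09)·[0.4589·191.2500 + 0.5411·50.6250] = 105.2462
Node d (S = 93.75): V_d = e^(−0.09)·[0.4589·50.6250 + 0.5411·0.0000] = 21.2322
Node 0 (S = 125): V_0 = e^(−0.09)·[0.4589·105.2462 + 0.5411·21.2322] = 54.6404

54.64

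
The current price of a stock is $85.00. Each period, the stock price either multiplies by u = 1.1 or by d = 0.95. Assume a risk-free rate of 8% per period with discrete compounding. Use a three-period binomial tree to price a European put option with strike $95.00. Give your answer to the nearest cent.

Risk-neutral probability p = (1 + 0.08 − 0.95)/(1.1 − 0.95) = 0.1300/0.1500 = 0.8667
Terminal stock prices: S_uuu = 113.1, S_uud = 97.71, S_udd = 84.38, S_ddd = 72.88
Terminal payoffs (K − S): max(-18.14, 0) = 0, max(-2.708, 0) = 0, max(10.62, 0) = 10.62, max(22.12, 0) = 22.12
Node uu (S = 102.9): V_uu = 1/1.08·[0.8667·0.0000 + 0.1333·0.0000] = 0.0000
Node ud (S = 88.83): V_ud = 1/1.08·[0.8667·0.0000 + 0.1333·10.6162] = 1.3106
Node dd (S = 76.71): V_dd = 1/1.08·[0.8667·10.6162 + 0.1333·22.1231] = 11.2505
Node u (S = 93.5): V_u = 1/1.08·[0.8667·0.0000 + 0.1333·1.3106] = 0.1618
Node d (S = 80.75): V_d = 1/1.08·[0.8667·1.3106 + 0.1333·11.2505] = 2.4407
Node 0 (S = 85): V_0 = 1/1.08·[0.8667·0.1618 + 0.1333·2.4407] = 0.4312

$0.43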